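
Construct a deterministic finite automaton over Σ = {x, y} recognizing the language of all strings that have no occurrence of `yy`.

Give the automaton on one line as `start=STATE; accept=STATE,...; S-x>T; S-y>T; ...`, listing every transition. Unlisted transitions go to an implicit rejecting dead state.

This is the complement of 'contains `yy`'. Use the same substring-matching states — q0 through q2 holding how much of `yy` has just been matched — but flip the accepting set: everything except the trap q2 accepts.
A 3-state machine:
        x   y  
>* q0   q0  q1 
 * q1   q0  q2 
   q2   q2  q2 
(> = start, * = accepting)

start=q0; accept=q0,q1; q0-x>q0; q0-y>q1; q1-x>q0; q1-y>q2; q2-x>q2; q2-y>q2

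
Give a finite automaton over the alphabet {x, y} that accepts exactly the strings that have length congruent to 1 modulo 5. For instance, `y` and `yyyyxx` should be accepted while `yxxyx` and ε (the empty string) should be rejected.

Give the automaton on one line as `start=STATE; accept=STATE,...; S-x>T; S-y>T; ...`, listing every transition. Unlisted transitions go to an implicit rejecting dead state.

start=q0; accept=q1; q0-x>q1; q0-y>q1; q1-x>q2; q1-y>q2; q2-x>q3; q2-y>q3; q3-x>q4; q3-y>q4; q4-x>q0; q4-y>q0

Count input length modulo 5: every symbol advances one step around the cycle q0 → q1 → q2 → q3 → q4 → q0. Accept at q1.
With 5 states:
        x   y  
>  q0   q1  q1 
 * q1   q2  q2 
   q2   q3  q3 
   q3   q4  q4 
   q4   q0  q0 
(> = start, * = accepting)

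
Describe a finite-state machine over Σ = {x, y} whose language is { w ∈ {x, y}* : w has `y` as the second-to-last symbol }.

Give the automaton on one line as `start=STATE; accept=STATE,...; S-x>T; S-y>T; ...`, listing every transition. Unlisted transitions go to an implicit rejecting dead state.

start=A; accept=F,G; A-x>B; A-y>C; B-x>D; B-y>E; C-x>F; C-y>G; D-x>D; D-y>E; E-x>F; E-y>G; F-x>D; F-y>E; G-x>F; G-y>G

Because acceptance depends on a position counted from the end, the machine has to buffer the most recent 2 symbols. Make each state the string of the last up-to-2 symbols read; on input `x` shift the window left and append `x`. Accept when the buffered window has length 2 and begins with `y`.
7 states suffice.
       x  y 
>  A   B  C 
   B   D  E 
   C   F  G 
   D   D  E 
   E   F  G 
 * F   D  E 
 * G   F  G 
(> = start, * = accepting)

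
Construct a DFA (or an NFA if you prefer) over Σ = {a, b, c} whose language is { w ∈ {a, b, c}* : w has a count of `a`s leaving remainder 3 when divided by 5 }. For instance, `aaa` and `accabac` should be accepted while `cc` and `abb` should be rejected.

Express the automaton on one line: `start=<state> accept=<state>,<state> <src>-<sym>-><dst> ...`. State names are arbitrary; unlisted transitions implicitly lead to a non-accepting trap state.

start=q0 accept=q3 q0-a->q1 q0-b->q0 q0-c->q0 q1-a->q2 q1-b->q1 q1-c->q1 q2-a->q3 q2-b->q2 q2-c->q2 q3-a->q4 q3-b->q3 q3-c->q3 q4-a->q0 q4-b->q4 q4-c->q4

The only thing that matters is how many `a`s have appeared, reduced mod 5. Use one state per residue: q0 for 0, …, q4 for 4. Reading `a` moves to the next residue; anything else stays put. q3 is accepting.
5 states suffice.
        a   b   c  
>  q0   q1  q0  q0 
   q1   q2  q1  q1 
   q2   q3  q2  q2 
 * q3   q4  q3  q3 
   q4   q0  q4  q4 
(> = start, * = accepting)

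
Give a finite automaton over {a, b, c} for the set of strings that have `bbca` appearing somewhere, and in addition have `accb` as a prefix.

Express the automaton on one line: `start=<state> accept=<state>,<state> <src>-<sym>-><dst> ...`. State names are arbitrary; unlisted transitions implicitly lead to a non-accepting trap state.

start=s0 accept=s13 s0-a->s1 s0-b->s2 s0-c->s3 s1-a->s3 s1-b->s2 s1-c->s4 s2-a->s3 s2-b->s5 s2-c->s3 s3-a->s3 s3-b->s2 s3-c->s3 s4-a->s3 s4-b->s2 s4-c->s6 s5-a->s3 s5-b->s5 s5-c->s7 s6-a->s3 s6-b->s8 s6-c->s3 s7-a->s9 s7-b->s2 s7-c->s3 s8-a->s10 s8-b->s11 s8-c->s10 s9-a->s9 s9-b->s9 s9-c->s9 s10-a->s10 s10-b->s8 s10-c->s10 s11-a->s10 s11-b->s11 s11-c->s12 s12-a->s13 s12-b->s8 s12-c->s10 s13-a->s13 s13-b->s13 s13-c->s13

Build one automaton per condition and run them in lockstep. One (5 states) tracks whether and how much of `bbca` has been seen; the other (6 states) tracks whether the input so far still matches the prefix `accb`. Each combined state is a pair, one component from each; accept when both components accept.
14 states suffice.
          a    b    c  
>  s0     s1   s2   s3 
   s1     s3   s2   s4 
   s2     s3   s5   s3 
   s3     s3   s2   s3 
   s4     s3   s2   s6 
   s5     s3   s5   s7 
   s6     s3   s8   s3 
   s7     s9   s2   s3 
   s8    s10  s11  s10 
   s9     s9   s9   s9 
   s10   s10   s8  s10 
   s11   s10  s11  s12 
   s12   s13   s8  s10 
 * s13   s13  s13  s13 
(> = start, * = accepting)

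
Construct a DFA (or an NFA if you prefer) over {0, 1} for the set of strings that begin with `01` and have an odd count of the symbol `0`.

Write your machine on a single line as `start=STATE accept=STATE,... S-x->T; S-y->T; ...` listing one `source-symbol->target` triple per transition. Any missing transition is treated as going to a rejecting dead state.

start=A; accept=D; A-0->B; A-1->C; B-0->C; B-1->D; C-0->C; C-1->C; D-0->E; D-1->D; E-0->D; E-1->E

Run two small machines in parallel and take their product. The first has 4 states tracking whether the input so far still matches the prefix `01`; the second has 2 states tracking the count of `0`s modulo 2. A product state is a pair (one from each), accepting exactly when both do. After merging equivalent states the machine shrinks.
With 5 states:
       0  1 
>  A   B  C 
   B   C  D 
   C   C  C 
 * D   E  D 
   E   D  E 
(> = start, * = accepting)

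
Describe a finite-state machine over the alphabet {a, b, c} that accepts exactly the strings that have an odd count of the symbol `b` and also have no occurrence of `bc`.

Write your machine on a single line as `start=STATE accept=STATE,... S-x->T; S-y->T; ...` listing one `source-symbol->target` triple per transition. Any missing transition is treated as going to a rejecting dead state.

start=s0; accept=s1,s2; s0-a->s0; s0-b->s1; s0-c->s0; s1-a->s2; s1-b->s3; s1-c->s4; s2-a->s2; s2-b->s3; s2-c->s2; s3-a->s0; s3-b->s1; s3-c->s5; s4-a->s4; s4-b->s5; s4-c->s4; s5-a->s5; s5-b->s4; s5-c->s5

Run two small machines in parallel and take their product. One (2 states) tracks the count of `b`s modulo 2; the other (3 states) tracks partial matches of the forbidden pattern `bc`. Each combined state is a pair, one component from each; accept when both components accept.
A 6-state machine:
        a   b   c  
>  s0   s0  s1  s0 
 * s1   s2  s3  s4 
 * s2   s2  s3  s2 
   s3   s0  s1  s5 
   s4   s4  s5  s4 
   s5   s5  s4  s5 
(> = start, * = accepting)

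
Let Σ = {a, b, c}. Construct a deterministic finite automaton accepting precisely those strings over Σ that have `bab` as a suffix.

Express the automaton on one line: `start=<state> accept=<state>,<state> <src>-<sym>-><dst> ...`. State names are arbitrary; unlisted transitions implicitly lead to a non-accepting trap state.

start=q0 accept=q3 q0-a->q0 q0-b->q1 q0-c->q0 q1-a->q2 q1-b->q1 q1-c->q0 q2-a->q0 q2-b->q3 q2-c->q0 q3-a->q2 q3-b->q1 q3-c->q0

Let each state record the length of the longest suffix of the input read so far that is also a prefix of `bab`. q1 means the last symbol is `b`; q2 means the last 2 symbols are `ba`; q3 means the last 3 symbols are `bab`. Accept only at q3, where the string currently ends in `bab`.
A 4-state machine:
        a   b   c  
>  q0   q0  q1  q0 
   q1   q2  q1  q0 
   q2   q0  q3  q0 
 * q3   q2  q1  q0 
(> = start, * = accepting)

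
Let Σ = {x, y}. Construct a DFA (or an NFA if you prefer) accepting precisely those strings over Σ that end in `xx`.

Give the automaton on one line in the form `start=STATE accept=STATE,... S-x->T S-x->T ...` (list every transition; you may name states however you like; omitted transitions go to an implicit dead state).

start=q0 accept=q2 q0-x->q1 q0-y->q0 q1-x->q2 q1-y->q0 q2-x->q2 q2-y->q0

Let each state record the length of the longest suffix of the input read so far that is also a prefix of `xx`. q1 means the last symbol is `x`; q2 means the last 2 symbols are `xx`. Accept only at q2, where the string currently ends in `xx`.
A 3-state machine:
        x   y  
>  q0   q1  q0 
   q1   q2  q0 
 * q2   q2  q0 
(> = start, * = accepting)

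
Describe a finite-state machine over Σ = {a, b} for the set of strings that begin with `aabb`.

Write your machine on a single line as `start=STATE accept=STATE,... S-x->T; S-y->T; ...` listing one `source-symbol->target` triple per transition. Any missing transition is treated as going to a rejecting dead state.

Check the first 4 symbols one by one: q0 through q3 record how many have matched `aabb` so far; any wrong symbol goes to the dead state q5. After all 4 match we enter the accepting sink q4.
With 6 states:
        a   b  
>  q0   q1  q5 
   q1   q2  q5 
   q2   q5  q3 
   q3   q5  q4 
 * q4   q4  q4 
   q5   q5  q5 
(> = start, * = accepting)

start=q0; accept=q4; q0-a->q1; q0-b->q5; q1-a->q2; q1-b->q5; q2-a->q5; q2-b->q3; q3-a->q5; q3-b->q4; q4-a->q4; q4-b->q4; q5-a->q5; q5-b->q5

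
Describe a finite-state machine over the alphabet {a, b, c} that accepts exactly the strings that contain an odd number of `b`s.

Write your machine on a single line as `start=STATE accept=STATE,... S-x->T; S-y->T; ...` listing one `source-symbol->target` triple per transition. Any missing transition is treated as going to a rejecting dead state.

Keep the running count of `b`s modulo 2: each `b` advances along the cycle S0 → S1 → S0 while other symbols loop. Accept at S1.
2 states suffice.
        a   b   c  
>  S0   S0  S1  S0 
 * S1   S1  S0  S1 
(> = start, * = accepting)

start=S0; accept=S1; S0-a->S0; S0-b->S1; S0-c->S0; S1-a->S1; S1-b->S0; S1-c->S1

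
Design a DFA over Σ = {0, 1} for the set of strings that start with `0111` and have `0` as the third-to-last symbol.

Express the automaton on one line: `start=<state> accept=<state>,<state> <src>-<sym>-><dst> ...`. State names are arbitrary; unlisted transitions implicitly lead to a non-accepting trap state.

start=q0 accept=q9,q10,q11,q12 q0-0->q1 q0-1->q2 q1-0->q2 q1-1->q3 q2-0->q2 q2-1->q2 q3-0->q2 q3-1->q4 q4-0->q2 q4-1->q5 q5-0->q6 q5-1->q5 q6-0->q7 q6-1->q8 q7-0->q9 q7-1->q10 q8-0->q11 q8-1->q12 q9-0->q9 q9-1->q10 q10-0->q11 q10-1->q12 q11-0->q7 q11-1->q8 q12-0->q6 q12-1->q5

Handle the two conditions separately and then intersect. One (6 states) tracks whether the input so far still matches the prefix `0111`; the other (15 states) tracks the last 3 symbols read. Each combined state is a pair, one component from each; accept when both components accept. Equivalent product states are then merged.
          0    1  
>  q0     q1   q2 
   q1     q2   q3 
   q2     q2   q2 
   q3     q2   q4 
   q4     q2   q5 
   q5     q6   q5 
   q6     q7   q8 
   q7     q9  q10 
   q8    q11  q12 
 * q9     q9  q10 
 * q10   q11  q12 
 * q11    q7   q8 
 * q12    q6   q5 
(> = start, * = accepting)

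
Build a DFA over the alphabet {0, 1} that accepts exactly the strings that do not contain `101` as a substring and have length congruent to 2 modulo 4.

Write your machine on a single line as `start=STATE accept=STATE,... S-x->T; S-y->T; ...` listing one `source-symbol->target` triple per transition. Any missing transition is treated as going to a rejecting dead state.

start=S0; accept=S3,S4,S5; S0-0->S1; S0-1->S2; S1-0->S3; S1-1->S4; S2-0->S5; S2-1->S4; S3-0->S6; S3-1->S7; S4-0->S8; S4-1->S7; S5-0->S6; S5-1->S9; S6-0->S0; S6-1->S10; S7-0->S11; S7-1->S10; S8-0->S0; S8-1->S9; S9-0->S9; S9-1->S9; S10-0->S12; S10-1->S2; S11-0->S1; S11-1->S9; S12-0->S3; S12-1->S9

Handle the two conditions separately and then intersect. The first has 4 states tracking partial matches of the forbidden pattern `101`; the second has 4 states tracking the input length modulo 4. A product state is a pair (one from each), accepting exactly when both do. After merging equivalent states the machine shrinks.
With 13 states:
          0    1  
>  S0     S1   S2 
   S1     S3   S4 
   S2     S5   S4 
 * S3     S6   S7 
 * S4     S8   S7 
 * S5     S6   S9 
   S6     S0  S10 
   S7    S11  S10 
   S8     S0   S9 
   S9     S9   S9 
   S10   S12   S2 
   S11    S1   S9 
   S12    S3   S9 
(> = start, * = accepting)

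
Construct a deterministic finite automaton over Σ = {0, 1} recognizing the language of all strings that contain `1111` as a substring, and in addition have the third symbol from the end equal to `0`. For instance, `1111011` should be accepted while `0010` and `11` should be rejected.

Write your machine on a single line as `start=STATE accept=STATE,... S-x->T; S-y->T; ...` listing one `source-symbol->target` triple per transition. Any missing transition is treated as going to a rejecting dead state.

Handle the two conditions separately and then intersect. The first has 5 states tracking whether and how much of `1111` has been seen; the second has 15 states tracking the last 3 symbols read. A product state is a pair (one from each), accepting exactly when both do.
A 23-state machine:
       0  1 
>  A   B  C 
   B   D  E 
   C   F  G 
   D   H  I 
   E   J  K 
   F   L  M 
   G   N  O 
   H   H  I 
   I   J  K 
   J   L  M 
   K   N  O 
   L   H  I 
   M   J  K 
   N   L  M 
   O   N  P 
   P   Q  P 
   Q   R  S 
   R   T  U 
   S   V  W 
 * T   T  U 
 * U   V  W 
 * V   R  S 
 * W   Q  P 
(> = start, * = accepting)

start=A; accept=T,U,V,W; A-0->B; A-1->C; B-0->D; B-1->E; C-0->F; C-1->G; D-0->H; D-1->I; E-0->J; E-1->K; F-0->L; F-1->M; G-0->N; G-1->O; H-0->H; H-1->I; I-0->J; I-1->K; J-0->L; J-1->M; K-0->N; K-1->O; L-0->H; L-1->I; M-0->J; M-1->K; N-0->L; N-1->M; O-0->N; O-1->P; P-0->Q; P-1->P; Q-0->R; Q-1->S; R-0->T; R-1->U; S-0->V; S-1->W; T-0->T; T-1->U; U-0->V; U-1->W; V-0->R; V-1->S; W-0->Q; W-1->P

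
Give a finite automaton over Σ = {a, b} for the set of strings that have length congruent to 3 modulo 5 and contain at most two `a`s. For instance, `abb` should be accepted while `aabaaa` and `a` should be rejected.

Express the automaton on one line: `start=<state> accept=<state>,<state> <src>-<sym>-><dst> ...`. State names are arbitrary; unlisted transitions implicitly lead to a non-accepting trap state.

Build one automaton per condition and run them in lockstep. The first has 5 states tracking the input length modulo 5; the second has 4 states tracking the count of `a`s, saturating at 3. A product state is a pair (one from each), accepting exactly when both do. After merging equivalent states the machine shrinks.
16 states suffice.
          a    b  
>  s0     s1   s2 
   s1     s3   s4 
   s2     s4   s5 
   s3     s6   s7 
   s4     s7   s8 
   s5     s8   s9 
   s6     s6   s6 
 * s7     s6  s10 
 * s8    s10  s11 
 * s9    s11  s12 
   s10    s6  s13 
   s11   s13  s14 
   s12   s14   s0 
   s13    s6  s15 
   s14   s15   s1 
   s15    s6   s3 
(> = start, * = accepting)

start=s0 accept=s7,s8,s9 s0-a->s1 s0-b->s2 s1-a->s3 s1-b->s4 s2-a->s4 s2-b->s5 s3-a->s6 s3-b->s7 s4-a->s7 s4-b->s8 s5-a->s8 s5-b->s9 s6-a->s6 s6-b->s6 s7-a->s6 s7-b->s10 s8-a->s10 s8-b->s11 s9-a->s11 s9-b->s12 s10-a->s6 s10-b->s13 s11-a->s13 s11-b->s14 s12-a->s14 s12-b->s0 s13-a->s6 s13-b->s15 s14-a->s15 s14-b->s1 s15-a->s6 s15-b->s3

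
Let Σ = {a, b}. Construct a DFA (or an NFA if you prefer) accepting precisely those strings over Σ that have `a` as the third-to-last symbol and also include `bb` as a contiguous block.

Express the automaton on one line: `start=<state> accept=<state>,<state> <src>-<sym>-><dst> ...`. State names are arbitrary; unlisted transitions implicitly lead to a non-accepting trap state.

start=q0 accept=q5,q9,q10,q11 q0-a->q1 q0-b->q2 q1-a->q1 q1-b->q3 q2-a->q1 q2-b->q4 q3-a->q1 q3-b->q5 q4-a->q6 q4-b->q4 q5-a->q6 q5-b->q4 q6-a->q7 q6-b->q8 q7-a->q9 q7-b->q10 q8-a->q11 q8-b->q5 q9-a->q9 q9-b->q10 q10-a->q11 q10-b->q5 q11-a->q7 q11-b->q8

Handle the two conditions separately and then intersect. One (15 states) tracks the last 3 symbols read; the other (3 states) tracks whether and how much of `bb` has been seen. Each combined state is a pair, one component from each; accept when both components accept. Equivalent product states are then merged.
With 12 states:
          a    b  
>  q0     q1   q2 
   q1     q1   q3 
   q2     q1   q4 
   q3     q1   q5 
   q4     q6   q4 
 * q5     q6   q4 
   q6     q7   q8 
   q7     q9  q10 
   q8    q11   q5 
 * q9     q9  q10 
 * q10   q11   q5 
 * q11    q7   q8 
(> = start, * = accepting)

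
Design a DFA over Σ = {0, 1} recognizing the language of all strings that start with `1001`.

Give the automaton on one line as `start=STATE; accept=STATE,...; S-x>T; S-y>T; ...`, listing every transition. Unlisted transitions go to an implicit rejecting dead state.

start=q0; accept=q4; q0-0>q5; q0-1>q1; q1-0>q2; q1-1>q5; q2-0>q3; q2-1>q5; q3-0>q5; q3-1>q4; q4-0>q4; q4-1>q4; q5-0>q5; q5-1>q5

Walk along `1001` while the input agrees: from q0 take `1` to q1, and so on. Any deviation drops to the rejecting sink q5. Once q4 is reached the prefix is confirmed and every continuation is accepted.
6 states suffice.
        0   1  
>  q0   q5  q1 
   q1   q2  q5 
   q2   q3  q5 
   q3   q5  q4 
 * q4   q4  q4 
   q5   q5  q5 
(> = start, * = accepting)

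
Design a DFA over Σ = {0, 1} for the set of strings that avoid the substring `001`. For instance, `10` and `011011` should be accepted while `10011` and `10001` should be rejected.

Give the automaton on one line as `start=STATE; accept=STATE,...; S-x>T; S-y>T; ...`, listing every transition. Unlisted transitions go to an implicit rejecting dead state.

start=q0; accept=q0,q1,q2; q0-0>q1; q0-1>q0; q1-0>q2; q1-1>q0; q2-0>q2; q2-1>q3; q3-0>q3; q3-1>q3

This is the complement of 'contains `001`'. Use the same substring-matching states — q0 through q3 holding how much of `001` has just been matched — but flip the accepting set: everything except the trap q3 accepts.
A 4-state machine:
        0   1  
>* q0   q1  q0 
 * q1   q2  q0 
 * q2   q2  q3 
   q3   q3  q3 
(> = start, * = accepting)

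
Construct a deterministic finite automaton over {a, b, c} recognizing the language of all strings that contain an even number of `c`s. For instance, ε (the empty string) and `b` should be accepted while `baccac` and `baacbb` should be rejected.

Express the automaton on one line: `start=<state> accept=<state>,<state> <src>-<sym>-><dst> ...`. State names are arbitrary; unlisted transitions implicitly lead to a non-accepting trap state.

The only thing that matters is how many `c`s have appeared, reduced mod 2. Use one state per residue: S0 for 0, …, S1 for 1. Reading `c` moves to the next residue; anything else stays put. S0 is accepting.
A 2-state machine:
        a   b   c  
>* S0   S0  S0  S1 
   S1   S1  S1  S0 
(> = start, * = accepting)

start=S0 accept=S0 S0-a->S0 S0-b->S0 S0-c->S1 S1-a->S1 S1-b->S1 S1-c->S0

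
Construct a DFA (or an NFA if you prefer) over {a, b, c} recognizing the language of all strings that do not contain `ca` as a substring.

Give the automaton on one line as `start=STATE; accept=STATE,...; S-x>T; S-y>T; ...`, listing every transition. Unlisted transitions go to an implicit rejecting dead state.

This is the complement of 'contains `ca`'. Use the same substring-matching states — s0 through s2 holding how much of `ca` has just been matched — but flip the accepting set: everything except the trap s2 accepts.
A 3-state machine:
        a   b   c  
>* s0   s0  s0  s1 
 * s1   s2  s0  s1 
   s2   s2  s2  s2 
(> = start, * = accepting)

start=s0; accept=s0,s1; s0-a>s0; s0-b>s0; s0-c>s1; s1-a>s2; s1-b>s0; s1-c>s1; s2-a>s2; s2-b>s2; s2-c>s2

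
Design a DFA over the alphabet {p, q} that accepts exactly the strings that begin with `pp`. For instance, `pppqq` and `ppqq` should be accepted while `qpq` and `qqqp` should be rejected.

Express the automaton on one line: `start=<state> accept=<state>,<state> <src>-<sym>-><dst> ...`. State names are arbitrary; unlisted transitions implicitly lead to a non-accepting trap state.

start=A accept=C A-p->B A-q->D B-p->C B-q->D C-p->C C-q->C D-p->D D-q->D

Check the first 2 symbols one by one: A through B record how many have matched `pp` so far; any wrong symbol goes to the dead state D. After all 2 match we enter the accepting sink C.
4 states suffice.
       p  q 
>  A   B  D 
   B   C  D 
 * C   C  C 
   D   D  D 
(> = start, * = accepting)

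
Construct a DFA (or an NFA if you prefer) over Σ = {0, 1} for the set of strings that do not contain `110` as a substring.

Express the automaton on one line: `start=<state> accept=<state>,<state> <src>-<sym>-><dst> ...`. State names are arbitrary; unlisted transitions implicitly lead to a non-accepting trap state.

Track partial matches of the forbidden pattern `110`. State q3 is a dead state reached once `110` has occurred; every other state accepts. q0 means no part of `110` is currently matched.
4 states suffice.
        0   1  
>* q0   q0  q1 
 * q1   q0  q2 
 * q2   q3  q2 
   q3   q3  q3 
(> = start, * = accepting)

start=q0 accept=q0,q1,q2 q0-0->q0 q0-1->q1 q1-0->q0 q1-1->q2 q2-0->q3 q2-1->q2 q3-0->q3 q3-1->q3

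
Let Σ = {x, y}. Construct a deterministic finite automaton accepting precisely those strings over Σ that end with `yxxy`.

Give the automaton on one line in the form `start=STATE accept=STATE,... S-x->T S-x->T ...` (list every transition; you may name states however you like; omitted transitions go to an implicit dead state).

start=q0 accept=q4 q0-x->q0 q0-y->q1 q1-x->q2 q1-y->q1 q2-x->q3 q2-y->q1 q3-x->q0 q3-y->q4 q4-x->q2 q4-y->q1

Let each state record the length of the longest suffix of the input read so far that is also a prefix of `yxxy`. q1 means the last symbol is `y`; q2 means the last 2 symbols are `yx`; q3 means the last 3 symbols are `yxx`; q4 means the last 4 symbols are `yxxy`. Accept only at q4, where the string currently ends in `yxxy`.
A 5-state machine:
        x   y  
>  q0   q0  q1 
   q1   q2  q1 
   q2   q3  q1 
   q3   q0  q4 
 * q4   q2  q1 
(> = start, * = accepting)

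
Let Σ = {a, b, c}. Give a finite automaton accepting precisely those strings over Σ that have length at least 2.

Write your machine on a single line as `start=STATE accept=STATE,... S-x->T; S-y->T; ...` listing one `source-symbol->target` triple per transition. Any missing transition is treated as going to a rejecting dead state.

start=S0; accept=S2,S3; S0-a->S1; S0-b->S1; S0-c->S1; S1-a->S2; S1-b->S2; S1-c->S2; S2-a->S3; S2-b->S3; S2-c->S3; S3-a->S3; S3-b->S3; S3-c->S3

We only need to distinguish lengths 0, 1, …, 2, and '>2'. Chain S0 → S1 → S2 → S3 on every symbol, with S3 looping. Accepting states: {S2, S3}.
4 states suffice.
        a   b   c  
>  S0   S1  S1  S1 
   S1   S2  S2  S2 
 * S2   S3  S3  S3 
 * S3   S3  S3  S3 
(> = start, * = accepting)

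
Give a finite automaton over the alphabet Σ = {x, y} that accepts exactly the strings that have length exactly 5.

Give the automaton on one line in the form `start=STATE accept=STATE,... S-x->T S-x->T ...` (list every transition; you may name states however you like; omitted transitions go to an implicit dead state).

Count input length up to 6: every symbol moves from S0 toward S6, which means 'more than 5' and absorbs. Accept from {S5}.
With 7 states:
        x   y  
>  S0   S1  S1 
   S1   S2  S2 
   S2   S3  S3 
   S3   S4  S4 
   S4   S5  S5 
 * S5   S6  S6 
   S6   S6  S6 
(> = start, * = accepting)

start=S0 accept=S5 S0-x->S1 S0-y->S1 S1-x->S2 S1-y->S2 S2-x->S3 S2-y->S3 S3-x->S4 S3-y->S4 S4-x->S5 S4-y->S5 S5-x->S6 S5-y->S6 S6-x->S6 S6-y->S6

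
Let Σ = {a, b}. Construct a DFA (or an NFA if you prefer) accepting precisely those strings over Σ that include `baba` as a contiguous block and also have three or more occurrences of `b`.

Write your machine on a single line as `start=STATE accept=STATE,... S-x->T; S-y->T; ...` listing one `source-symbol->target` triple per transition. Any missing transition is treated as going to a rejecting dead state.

Handle the two conditions separately and then intersect. One (5 states) tracks whether and how much of `baba` has been seen; the other (5 states) tracks the count of `b`s, saturating at 4. Each combined state is a pair, one component from each; accept when both components accept. Equivalent product states are then merged.
A 10-state machine:
        a   b  
>  s0   s0  s1 
   s1   s2  s3 
   s2   s4  s5 
   s3   s6  s3 
   s4   s4  s3 
   s5   s7  s3 
   s6   s4  s8 
   s7   s7  s9 
   s8   s9  s3 
 * s9   s9  s9 
(> = start, * = accepting)

start=s0; accept=s9; s0-a->s0; s0-b->s1; s1-a->s2; s1-b->s3; s2-a->s4; s2-b->s5; s3-a->s6; s3-b->s3; s4-a->s4; s4-b->s3; s5-a->s7; s5-b->s3; s6-a->s4; s6-b->s8; s7-a->s7; s7-b->s9; s8-a->s9; s8-b->s3; s9-a->s9; s9-b->s9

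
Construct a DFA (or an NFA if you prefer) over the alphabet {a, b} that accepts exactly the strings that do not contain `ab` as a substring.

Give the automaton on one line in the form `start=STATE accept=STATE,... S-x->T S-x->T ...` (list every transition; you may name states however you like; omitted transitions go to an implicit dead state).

start=s0 accept=s0,s1 s0-a->s1 s0-b->s0 s1-a->s1 s1-b->s2 s2-a->s2 s2-b->s2

Track partial matches of the forbidden pattern `ab`. State s2 is a dead state reached once `ab` has occurred; every other state accepts. s0 means no part of `ab` is currently matched.
A 3-state machine:
        a   b  
>* s0   s1  s0 
 * s1   s1  s2 
   s2   s2  s2 
(> = start, * = accepting)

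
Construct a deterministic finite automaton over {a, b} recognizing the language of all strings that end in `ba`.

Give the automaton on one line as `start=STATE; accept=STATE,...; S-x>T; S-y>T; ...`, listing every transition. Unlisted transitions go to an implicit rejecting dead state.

Let each state record the length of the longest suffix of the input read so far that is also a prefix of `ba`. s1 means the last symbol is `b`; s2 means the last 2 symbols are `ba`. Accept only at s2, where the string currently ends in `ba`.
        a   b  
>  s0   s0  s1 
   s1   s2  s1 
 * s2   s0  s1 
(> = start, * = accepting)

start=s0; accept=s2; s0-a>s0; s0-b>s1; s1-a>s2; s1-b>s1; s2-a>s0; s2-b>s1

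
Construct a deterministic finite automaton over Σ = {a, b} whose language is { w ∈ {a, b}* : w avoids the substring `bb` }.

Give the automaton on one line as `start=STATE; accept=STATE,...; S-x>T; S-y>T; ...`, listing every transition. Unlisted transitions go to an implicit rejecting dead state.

This is the complement of 'contains `bb`'. Use the same substring-matching states — q0 through q2 holding how much of `bb` has just been matched — but flip the accepting set: everything except the trap q2 accepts.
        a   b  
>* q0   q0  q1 
 * q1   q0  q2 
   q2   q2  q2 
(> = start, * = accepting)

start=q0; accept=q0,q1; q0-a>q0; q0-b>q1; q1-a>q0; q1-b>q2; q2-a>q2; q2-b>q2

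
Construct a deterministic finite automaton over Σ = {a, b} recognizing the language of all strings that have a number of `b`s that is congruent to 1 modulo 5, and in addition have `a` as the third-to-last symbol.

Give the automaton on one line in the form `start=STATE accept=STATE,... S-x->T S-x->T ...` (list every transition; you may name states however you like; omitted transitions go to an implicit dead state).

Handle the two conditions separately and then intersect. One (5 states) tracks the count of `b`s modulo 5; the other (15 states) tracks the last 3 symbols read. Each combined state is a pair, one component from each; accept when both components accept. After merging equivalent states the machine shrinks.
With 16 states:
          a    b  
>  s0     s1   s2 
   s1     s3   s4 
   s2     s5   s6 
   s3     s3   s7 
   s4     s8   s6 
   s5     s9   s6 
   s6     s6  s10 
 * s7     s8   s6 
 * s8     s9   s6 
   s9    s11   s6 
   s10   s10  s12 
 * s11   s11   s6 
   s12   s13   s0 
   s13   s13  s14 
   s14    s1  s15 
 * s15    s5   s6 
(> = start, * = accepting)

start=s0 accept=s7,s8,s11,s15 s0-a->s1 s0-b->s2 s1-a->s3 s1-b->s4 s2-a->s5 s2-b->s6 s3-a->s3 s3-b->s7 s4-a->s8 s4-b->s6 s5-a->s9 s5-b->s6 s6-a->s6 s6-b->s10 s7-a->s8 s7-b->s6 s8-a->s9 s8-b->s6 s9-a->s11 s9-b->s6 s10-a->s10 s10-b->s12 s11-a->s11 s11-b->s6 s12-a->s13 s12-b->s0 s13-a->s13 s13-b->s14 s14-a->s1 s14-b->s15 s15-a->s5 s15-b->s6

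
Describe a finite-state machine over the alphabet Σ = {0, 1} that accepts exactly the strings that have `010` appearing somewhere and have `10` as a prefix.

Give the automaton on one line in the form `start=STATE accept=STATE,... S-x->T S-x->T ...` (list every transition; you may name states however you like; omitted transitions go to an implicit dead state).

Build one automaton per condition and run them in lockstep. One (4 states) tracks whether and how much of `010` has been seen; the other (4 states) tracks whether the input so far still matches the prefix `10`. Each combined state is a pair, one component from each; accept when both components accept.
A 10-state machine:
       0  1 
>  A   B  C 
   B   B  D 
   C   E  F 
   D   G  F 
   E   E  H 
   F   B  F 
   G   G  G 
   H   I  J 
 * I   I  I 
   J   E  J 
(> = start, * = accepting)

start=A accept=I A-0->B A-1->C B-0->B B-1->D C-0->E C-1->F D-0->G D-1->F E-0->E E-1->H F-0->B F-1->F G-0->G G-1->G H-0->I H-1->J I-0->I I-1->I J-0->E J-1->J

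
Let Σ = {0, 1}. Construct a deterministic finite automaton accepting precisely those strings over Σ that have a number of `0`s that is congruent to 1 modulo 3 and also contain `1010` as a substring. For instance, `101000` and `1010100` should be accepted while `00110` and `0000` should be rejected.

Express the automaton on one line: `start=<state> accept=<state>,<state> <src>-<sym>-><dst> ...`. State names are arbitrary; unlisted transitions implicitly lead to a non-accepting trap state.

start=q0 accept=q14 q0-0->q1 q0-1->q2 q1-0->q3 q1-1->q4 q2-0->q5 q2-1->q2 q3-0->q0 q3-1->q6 q4-0->q7 q4-1->q4 q5-0->q3 q5-1->q8 q6-0->q9 q6-1->q6 q7-0->q0 q7-1->q10 q8-0->q11 q8-1->q4 q9-0->q1 q9-1->q12 q10-0->q13 q10-1->q6 q11-0->q13 q11-1->q11 q12-0->q14 q12-1->q2 q13-0->q14 q13-1->q13 q14-0->q11 q14-1->q14

Run two small machines in parallel and take their product. The first has 3 states tracking the count of `0`s modulo 3; the second has 5 states tracking whether and how much of `1010` has been seen. A product state is a pair (one from each), accepting exactly when both do.
A 15-state machine:
          0    1  
>  q0     q1   q2 
   q1     q3   q4 
   q2     q5   q2 
   q3     q0   q6 
   q4     q7   q4 
   q5     q3   q8 
   q6     q9   q6 
   q7     q0  q10 
   q8    q11   q4 
   q9     q1  q12 
   q10   q13   q6 
   q11   q13  q11 
   q12   q14   q2 
   q13   q14  q13 
 * q14   q11  q14 
(> = start, * = accepting)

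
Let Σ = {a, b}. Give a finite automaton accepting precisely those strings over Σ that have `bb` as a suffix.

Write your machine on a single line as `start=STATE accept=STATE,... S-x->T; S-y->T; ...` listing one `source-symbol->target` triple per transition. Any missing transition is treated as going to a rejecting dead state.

Let each state record the length of the longest suffix of the input read so far that is also a prefix of `bb`. S1 means the last symbol is `b`; S2 means the last 2 symbols are `bb`. Accept only at S2, where the string currently ends in `bb`.
3 states suffice.
        a   b  
>  S0   S0  S1 
   S1   S0  S2 
 * S2   S0  S2 
(> = start, * = accepting)

start=S0; accept=S2; S0-a->S0; S0-b->S1; S1-a->S0; S1-b->S2; S2-a->S0; S2-b->S2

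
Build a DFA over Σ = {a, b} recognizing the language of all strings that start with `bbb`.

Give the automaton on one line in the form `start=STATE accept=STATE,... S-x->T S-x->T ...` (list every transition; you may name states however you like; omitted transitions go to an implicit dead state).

start=s0 accept=s3 s0-a->s4 s0-b->s1 s1-a->s4 s1-b->s2 s2-a->s4 s2-b->s3 s3-a->s3 s3-b->s3 s4-a->s4 s4-b->s4

Walk along `bbb` while the input agrees: from s0 take `b` to s1, and so on. Any deviation drops to the rejecting sink s4. Once s3 is reached the prefix is confirmed and every continuation is accepted.
        a   b  
>  s0   s4  s1 
   s1   s4  s2 
   s2   s4  s3 
 * s3   s3  s3 
   s4   s4  s4 
(> = start, * = accepting)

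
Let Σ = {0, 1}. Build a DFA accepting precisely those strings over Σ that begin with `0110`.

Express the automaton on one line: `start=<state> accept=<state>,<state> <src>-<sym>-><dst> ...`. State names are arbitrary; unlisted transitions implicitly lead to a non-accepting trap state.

start=A accept=E A-0->B A-1->F B-0->F B-1->C C-0->F C-1->D D-0->E D-1->F E-0->E E-1->E F-0->F F-1->F

Walk along `0110` while the input agrees: from A take `0` to B, and so on. Any deviation drops to the rejecting sink F. Once E is reached the prefix is confirmed and every continuation is accepted.
A 6-state machine:
       0  1 
>  A   B  F 
   B   F  C 
   C   F  D 
   D   E  F 
 * E   E  E 
   F   F  F 
(> = start, * = accepting)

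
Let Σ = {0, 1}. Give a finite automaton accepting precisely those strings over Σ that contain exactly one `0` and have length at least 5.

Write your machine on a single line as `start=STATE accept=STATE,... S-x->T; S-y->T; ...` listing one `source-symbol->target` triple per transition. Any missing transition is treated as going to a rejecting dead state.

start=S0; accept=S10; S0-0->S1; S0-1->S2; S1-0->S3; S1-1->S4; S2-0->S4; S2-1->S5; S3-0->S3; S3-1->S3; S4-0->S3; S4-1->S6; S5-0->S6; S5-1->S7; S6-0->S3; S6-1->S8; S7-0->S8; S7-1->S9; S8-0->S3; S8-1->S10; S9-0->S10; S9-1->S9; S10-0->S3; S10-1->S10

Run two small machines in parallel and take their product. One (3 states) tracks the count of `0`s, saturating at 2; the other (7 states) tracks the input length, saturating at 6. Each combined state is a pair, one component from each; accept when both components accept. Equivalent product states are then merged.
An 11-state machine:
          0    1  
>  S0     S1   S2 
   S1     S3   S4 
   S2     S4   S5 
   S3     S3   S3 
   S4     S3   S6 
   S5     S6   S7 
   S6     S3   S8 
   S7     S8   S9 
   S8     S3  S10 
   S9    S10   S9 
 * S10    S3  S10 
(> = start, * = accepting)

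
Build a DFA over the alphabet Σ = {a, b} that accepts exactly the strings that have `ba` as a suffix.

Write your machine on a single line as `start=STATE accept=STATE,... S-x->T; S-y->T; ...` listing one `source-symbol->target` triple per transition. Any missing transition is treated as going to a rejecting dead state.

start=s0; accept=s2; s0-a->s0; s0-b->s1; s1-a->s2; s1-b->s1; s2-a->s0; s2-b->s1

Let each state record the length of the longest suffix of the input read so far that is also a prefix of `ba`. s1 means the last symbol is `b`; s2 means the last 2 symbols are `ba`. Accept only at s2, where the string currently ends in `ba`.
With 3 states:
        a   b  
>  s0   s0  s1 
   s1   s2  s1 
 * s2   s0  s1 
(> = start, * = accepting)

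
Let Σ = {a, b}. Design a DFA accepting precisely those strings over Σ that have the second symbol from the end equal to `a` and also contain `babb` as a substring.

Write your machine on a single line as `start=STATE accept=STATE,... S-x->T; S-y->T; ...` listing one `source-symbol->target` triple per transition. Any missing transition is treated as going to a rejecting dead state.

start=q0; accept=q6,q7; q0-a->q0; q0-b->q1; q1-a->q2; q1-b->q1; q2-a->q0; q2-b->q3; q3-a->q2; q3-b->q4; q4-a->q5; q4-b->q4; q5-a->q6; q5-b->q7; q6-a->q6; q6-b->q7; q7-a->q5; q7-b->q4

Handle the two conditions separately and then intersect. One (7 states) tracks the last 2 symbols read; the other (5 states) tracks whether and how much of `babb` has been seen. Each combined state is a pair, one component from each; accept when both components accept. Equivalent product states are then merged.
        a   b  
>  q0   q0  q1 
   q1   q2  q1 
   q2   q0  q3 
   q3   q2  q4 
   q4   q5  q4 
   q5   q6  q7 
 * q6   q6  q7 
 * q7   q5  q4 
(> = start, * = accepting)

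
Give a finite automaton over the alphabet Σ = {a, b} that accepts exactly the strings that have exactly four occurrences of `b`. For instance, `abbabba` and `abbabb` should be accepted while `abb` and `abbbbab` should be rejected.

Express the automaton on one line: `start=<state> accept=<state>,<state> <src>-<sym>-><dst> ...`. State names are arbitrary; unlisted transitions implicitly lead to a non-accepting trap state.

start=q0 accept=q4 q0-a->q0 q0-b->q1 q1-a->q1 q1-b->q2 q2-a->q2 q2-b->q3 q3-a->q3 q3-b->q4 q4-a->q4 q4-b->q5 q5-a->q5 q5-b->q5

Count `b`s, saturating at 5: states q0 through q4 mean 0 through 4 `b`s seen; q5 means more than 4. Each `b` increments (capped at q5); other symbols loop. Accept from {q4}.
6 states suffice.
        a   b  
>  q0   q0  q1 
   q1   q1  q2 
   q2   q2  q3 
   q3   q3  q4 
 * q4   q4  q5 
   q5   q5  q5 
(> = start, * = accepting)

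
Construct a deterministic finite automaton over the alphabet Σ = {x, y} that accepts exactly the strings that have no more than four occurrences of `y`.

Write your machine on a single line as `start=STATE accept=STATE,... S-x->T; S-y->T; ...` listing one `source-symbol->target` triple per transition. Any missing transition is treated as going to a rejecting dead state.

start=q0; accept=q0,q1,q2,q3,q4; q0-x->q0; q0-y->q1; q1-x->q1; q1-y->q2; q2-x->q2; q2-y->q3; q3-x->q3; q3-y->q4; q4-x->q4; q4-y->q5; q5-x->q5; q5-y->q5

Only the number of `y`s matters, and only up to 5. Make a chain q0 → q1 → q2 → q3 → q4 → q5 advanced by each `y` (with q5 absorbing); every other symbol self-loops. The accepting set is {q0, q1, q2, q3, q4}.
With 6 states:
        x   y  
>* q0   q0  q1 
 * q1   q1  q2 
 * q2   q2  q3 
 * q3   q3  q4 
 * q4   q4  q5 
   q5   q5  q5 
(> = start, * = accepting)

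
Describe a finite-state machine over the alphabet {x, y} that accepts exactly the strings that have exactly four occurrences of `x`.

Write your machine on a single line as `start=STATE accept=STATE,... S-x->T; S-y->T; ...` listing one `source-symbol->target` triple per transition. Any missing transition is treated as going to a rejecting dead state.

Only the number of `x`s matters, and only up to 5. Make a chain s0 → s1 → s2 → s3 → s4 → s5 advanced by each `x` (with s5 absorbing); every other symbol self-loops. The accepting set is {s4}.
A 6-state machine:
        x   y  
>  s0   s1  s0 
   s1   s2  s1 
   s2   s3  s2 
   s3   s4  s3 
 * s4   s5  s4 
   s5   s5  s5 
(> = start, * = accepting)

start=s0; accept=s4; s0-x->s1; s0-y->s0; s1-x->s2; s1-y->s1; s2-x->s3; s2-y->s2; s3-x->s4; s3-y->s3; s4-x->s5; s4-y->s4; s5-x->s5; s5-y->s5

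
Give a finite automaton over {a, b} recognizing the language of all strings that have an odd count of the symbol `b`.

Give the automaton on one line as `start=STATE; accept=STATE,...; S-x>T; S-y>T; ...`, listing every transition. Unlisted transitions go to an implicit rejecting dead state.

Keep the running count of `b`s modulo 2: each `b` advances along the cycle S0 → S1 → S0 while other symbols loop. Accept at S1.
        a   b  
>  S0   S0  S1 
 * S1   S1  S0 
(> = start, * = accepting)

start=S0; accept=S1; S0-a>S0; S0-b>S1; S1-a>S1; S1-b>S0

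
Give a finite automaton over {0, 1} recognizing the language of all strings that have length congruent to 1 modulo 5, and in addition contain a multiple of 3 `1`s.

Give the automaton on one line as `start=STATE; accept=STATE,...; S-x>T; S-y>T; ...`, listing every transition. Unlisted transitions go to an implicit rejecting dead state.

Build one automaton per condition and run them in lockstep. The first has 5 states tracking the input length modulo 5; the second has 3 states tracking the count of `1`s modulo 3. A product state is a pair (one from each), accepting exactly when both do.
15 states suffice.
          0    1  
>  q0     q1   q2 
 * q1     q3   q4 
   q2     q4   q5 
   q3     q6   q7 
   q4     q7   q8 
   q5     q8   q6 
   q6     q9  q10 
   q7    q10  q11 
   q8    q11   q9 
   q9     q0  q12 
   q10   q12  q13 
   q11   q13   q0 
   q12    q2  q14 
   q13   q14   q1 
   q14    q5   q3 
(> = start, * = accepting)

start=q0; accept=q1; q0-0>q1; q0-1>q2; q1-0>q3; q1-1>q4; q2-0>q4; q2-1>q5; q3-0>q6; q3-1>q7; q4-0>q7; q4-1>q8; q5-0>q8; q5-1>q6; q6-0>q9; q6-1>q10; q7-0>q10; q7-1>q11; q8-0>q11; q8-1>q9; q9-0>q0; q9-1>q12; q10-0>q12; q10-1>q13; q11-0>q13; q11-1>q0; q12-0>q2; q12-1>q14; q13-0>q14; q13-1>q1; q14-0>q5; q14-1>q3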